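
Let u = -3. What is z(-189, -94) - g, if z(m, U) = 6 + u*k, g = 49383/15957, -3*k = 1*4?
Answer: 4081/591 ≈ 6.9052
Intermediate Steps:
k = -4/3 ≈ -1.3333
g = 1829/591 (g = 49383*(1/15957) = 1829/591 ≈ 3.0948)
z(m, U) = 10 (z(m, U) = 6 - 3*(-4/3) = 6 + 4 = 10)
z(-189, -94) - g = 10 - 1*1829/591 = 10 - 1829/591 = 4081/591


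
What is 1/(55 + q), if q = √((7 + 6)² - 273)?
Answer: 55/3129 - 2*I*√26/3129 ≈ 0.017577 - 0.0032592*I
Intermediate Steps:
q = 2*I*√26 (q = √(13² - 273) = √(169 - 273) = √(-104) = 2*I*√26 ≈ 10.198*I)
1/(55 + q) = 1/(55 + 2*I*√26)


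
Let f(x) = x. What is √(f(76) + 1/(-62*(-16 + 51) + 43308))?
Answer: √128617504482/41138 ≈ 8.7178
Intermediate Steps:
√(f(76) + 1/(-62*(-16 + 51) + 43308)) = √(76 + 1/(-62*(-16 + 51) + 43308)) = √(76 + 1/(-62*35 + 43308)) = √(76 + 1/(-2170 + 43308)) = √(76 + 1/41138) = √(3126489/41138) = √128617504482/41138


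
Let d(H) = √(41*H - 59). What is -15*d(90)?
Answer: -15*√3631 ≈ -903.87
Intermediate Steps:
d(H) = √(-59 + 41*H)
-15*d(90) = -15*√(-59 + 41*90) = -15*√(-59 + 3690) = -15*√3631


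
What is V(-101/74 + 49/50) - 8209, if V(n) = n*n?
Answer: -7023698889/855625 ≈ -8208.8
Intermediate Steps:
V(n) = n**2
V(-101/74 + 49/50) - 8209 = (-101/74 + 49/50)**2 - 8209 = (-356/925)**2 - 8209 = 126736/855625 - 8209 = -7023698889/855625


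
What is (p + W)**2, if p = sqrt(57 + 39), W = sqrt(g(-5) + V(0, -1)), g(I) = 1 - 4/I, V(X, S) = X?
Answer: 489/5 + 24*sqrt(30)/5 ≈ 124.09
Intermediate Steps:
W = 3*sqrt(5)/5 (W = sqrt((-4 - 5)/(-5) + 0) = sqrt(-1/5*(-9) + 0) = sqrt(9/5 + 0) = sqrt(9/5) = 3*sqrt(5)/5 ≈ 1.3416)
p = 4*sqrt(6) (p = sqrt(96) = 4*sqrt(6) ≈ 9.7980)
(p + W)**2 = (4*sqrt(6) + 3*sqrt(5)/5)**2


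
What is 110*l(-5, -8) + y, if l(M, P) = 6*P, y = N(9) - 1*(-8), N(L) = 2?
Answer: -5270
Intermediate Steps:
y = 10 (y = 2 - 1*(-8) = 2 + 8 = 10)
110*l(-5, -8) + y = 110*(6*(-8)) + 10 = 110*(-48) + 10 = -5280 + 10 = -5270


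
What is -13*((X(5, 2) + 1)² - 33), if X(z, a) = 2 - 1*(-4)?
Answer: -208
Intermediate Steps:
X(z, a) = 6 (X(z, a) = 2 + 4 = 6)
-13*((X(5, 2) + 1)² - 33) = -13*((6 + 1)² - 33) = -13*(7² - 33) = -13*(49 - 33) = -13*16 = -208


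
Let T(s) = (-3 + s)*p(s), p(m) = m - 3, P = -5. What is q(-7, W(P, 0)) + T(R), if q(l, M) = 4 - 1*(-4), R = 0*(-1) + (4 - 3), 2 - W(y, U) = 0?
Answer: 12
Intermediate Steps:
W(y, U) = 2 (W(y, U) = 2 - 1*0 = 2 + 0 = 2)
p(m) = -3 + m
R = 1 (R = 0 + 1 = 1)
q(l, M) = 8 (q(l, M) = 4 + 4 = 8)
T(s) = (-3 + s)² (T(s) = (-3 + s)*(-3 + s) = (-3 + s)²)
q(-7, W(P, 0)) + T(R) = 8 + (-3 + 1)² = 8 + (-2)² = 8 + 4 = 12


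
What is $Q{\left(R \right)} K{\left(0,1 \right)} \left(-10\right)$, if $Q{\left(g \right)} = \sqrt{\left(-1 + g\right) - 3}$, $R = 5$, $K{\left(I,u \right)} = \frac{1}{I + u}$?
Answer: $-10$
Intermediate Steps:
$Q{\left(g \right)} = \sqrt{-4 + g}$
$Q{\left(R \right)} K{\left(0,1 \right)} \left(-10\right) = \frac{\sqrt{-4 + 5}}{0 + 1} \left(-10\right) = \frac{\sqrt{1}}{1} \left(-10\right) = 1 \cdot 1 \left(-10\right) = 1 \left(-10\right) = -10$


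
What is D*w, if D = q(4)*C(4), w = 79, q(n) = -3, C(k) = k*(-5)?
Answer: 4740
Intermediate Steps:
C(k) = -5*k
D = 60 (D = -(-15)*4 = -3*(-20) = 60)
D*w = 60*79 = 4740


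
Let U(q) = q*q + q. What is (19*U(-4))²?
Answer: 51984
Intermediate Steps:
U(q) = q + q² (U(q) = q² + q = q + q²)
(19*U(-4))² = (19*(-4*(1 - 4)))² = (19*(-4*(-3)))² = (19*12)² = 228² = 51984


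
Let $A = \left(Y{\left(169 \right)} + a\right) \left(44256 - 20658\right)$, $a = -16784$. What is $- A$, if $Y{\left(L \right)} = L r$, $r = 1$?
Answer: $392080770$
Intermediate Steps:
$Y{\left(L \right)} = L$ ($Y{\left(L \right)} = L 1 = L$)
$A = -392080770$ ($A = \left(169 - 16784\right) \left(44256 - 20658\right) = \left(-16615\right) 23598 = -392080770$)
$- A = \left(-1\right) \left(-392080770\right) = 392080770$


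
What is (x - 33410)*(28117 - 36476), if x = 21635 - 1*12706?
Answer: 204636679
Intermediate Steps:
x = 8929 (x = 21635 - 12706 = 8929)
(x - 33410)*(28117 - 36476) = (8929 - 33410)*(28117 - 36476) = -24481*(-8359) = 204636679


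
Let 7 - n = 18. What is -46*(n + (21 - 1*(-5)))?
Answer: -690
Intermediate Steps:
n = -11 (n = 7 - 1*18 = 7 - 18 = -11)
-46*(n + (21 - 1*(-5))) = -46*(-11 + (21 - 1*(-5))) = -46*(-11 + (21 + 5)) = -46*(-11 + 26) = -46*15 = -690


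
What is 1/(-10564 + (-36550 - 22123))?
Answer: -1/69237 ≈ -1.4443e-5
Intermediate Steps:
1/(-10564 + (-36550 - 22123)) = 1/(-10564 - 58673) = 1/(-69237) = -1/69237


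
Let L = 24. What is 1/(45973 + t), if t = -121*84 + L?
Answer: 1/35833 ≈ 2.7907e-5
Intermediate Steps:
t = -10140 (t = -121*84 + 24 = -10164 + 24 = -10140)
1/(45973 + t) = 1/(45973 - 10140) = 1/35833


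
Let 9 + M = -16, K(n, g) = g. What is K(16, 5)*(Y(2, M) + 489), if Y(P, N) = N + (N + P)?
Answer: 2205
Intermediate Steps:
M = -25 (M = -9 - 16 = -25)
Y(P, N) = P + 2*N
K(16, 5)*(Y(2, M) + 489) = 5*((2 + 2*(-25)) + 489) = 5*((2 - 50) + 489) = 5*(-48 + 489) = 5*441 = 2205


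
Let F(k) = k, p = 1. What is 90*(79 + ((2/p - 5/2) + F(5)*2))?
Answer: 7965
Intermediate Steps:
90*(79 + ((2/p - 5/2) + F(5)*2)) = 90*(79 + ((2/1 - 5/2) + 5*2)) = 90*(79 + ((2*1 - 5*1/2) + 10)) = 90*(79 + ((2 - 5/2) + 10)) = 90*(79 + (-1/2 + 10)) = 90*(79 + 19/2) = 90*(177/2) = 7965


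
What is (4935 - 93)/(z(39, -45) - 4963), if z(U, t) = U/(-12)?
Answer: -19368/19865 ≈ -0.97498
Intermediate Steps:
z(U, t) = -U/12 (z(U, t) = U*(-1/12) = -U/12)
(4935 - 93)/(z(39, -45) - 4963) = (4935 - 93)/(-1/12*39 - 4963) = 4842/(-13/4 - 4963) = 4842/(-19865/4) = 4842*(-4/19865) = -19368/19865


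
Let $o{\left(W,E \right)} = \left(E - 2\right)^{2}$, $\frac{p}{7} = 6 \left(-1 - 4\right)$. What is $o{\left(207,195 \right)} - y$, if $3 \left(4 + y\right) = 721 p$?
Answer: $87723$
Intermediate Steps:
$p = -210$ ($p = 7 \cdot 6 \left(-1 - 4\right) = 7 \cdot 6 \left(-5\right) = 7 \left(-30\right) = -210$)
$o{\left(W,E \right)} = \left(-2 + E\right)^{2}$
$y = -50474$ ($y = -4 + \frac{721 \left(-210\right)}{3} = -4 + \frac{1}{3} \left(-151410\right) = -4 - 50470 = -50474$)
$o{\left(207,195 \right)} - y = \left(-2 + 195\right)^{2} - -50474 = 193^{2} + 50474 = 37249 + 50474 = 87723$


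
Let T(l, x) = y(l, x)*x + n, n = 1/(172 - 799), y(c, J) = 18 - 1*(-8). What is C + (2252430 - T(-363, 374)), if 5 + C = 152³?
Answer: 3608077144/627 ≈ 5.7545e+6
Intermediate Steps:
y(c, J) = 26 (y(c, J) = 18 + 8 = 26)
C = 3511803 (C = -5 + 152³ = -5 + 3511808 = 3511803)
n = -1/627 (n = 1/(-627) = -1/627 ≈ -0.0015949)
T(l, x) = -1/627 + 26*x (T(l, x) = 26*x - 1/627 = -1/627 + 26*x)
C + (2252430 - T(-363, 374)) = 3511803 + (2252430 - (-1/627 + 26*374)) = 3511803 + (2252430 - (-1/627 + 9724)) = 3511803 + (2252430 - 1*6096947/627) = 3511803 + (2252430 - 6096947/627) = 3511803 + 1406176663/627 = 3608077144/627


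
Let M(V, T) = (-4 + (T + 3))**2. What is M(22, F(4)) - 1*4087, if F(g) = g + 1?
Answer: -4071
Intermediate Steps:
F(g) = 1 + g
M(V, T) = (-1 + T)**2 (M(V, T) = (-4 + (3 + T))**2 = (-1 + T)**2)
M(22, F(4)) - 1*4087 = (-1 + (1 + 4))**2 - 1*4087 = (-1 + 5)**2 - 4087 = 4**2 - 4087 = 16 - 4087 = -4071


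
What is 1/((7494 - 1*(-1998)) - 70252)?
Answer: -1/60760 ≈ -1.6458e-5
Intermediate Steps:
1/((7494 - 1*(-1998)) - 70252) = 1/((7494 + 1998) - 70252) = 1/(9492 - 70252) = 1/(-60760) = -1/60760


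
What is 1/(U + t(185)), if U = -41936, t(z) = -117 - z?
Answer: -1/42238 ≈ -2.3675e-5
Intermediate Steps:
1/(U + t(185)) = 1/(-41936 + (-117 - 1*185)) = 1/(-41936 + (-117 - 185)) = 1/(-41936 - 302) = 1/(-42238) = -1/42238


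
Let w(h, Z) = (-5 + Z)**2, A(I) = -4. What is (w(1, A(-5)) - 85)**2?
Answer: 16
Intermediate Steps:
(w(1, A(-5)) - 85)**2 = ((-5 - 4)**2 - 85)**2 = ((-9)**2 - 85)**2 = (81 - 85)**2 = (-4)**2 = 16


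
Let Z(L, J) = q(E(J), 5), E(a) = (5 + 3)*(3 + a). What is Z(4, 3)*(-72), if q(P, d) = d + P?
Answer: -3816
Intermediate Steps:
E(a) = 24 + 8*a (E(a) = 8*(3 + a) = 24 + 8*a)
q(P, d) = P + d
Z(L, J) = 29 + 8*J (Z(L, J) = (24 + 8*J) + 5 = 29 + 8*J)
Z(4, 3)*(-72) = (29 + 8*3)*(-72) = (29 + 24)*(-72) = 53*(-72) = -3816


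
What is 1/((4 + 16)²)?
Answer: 1/400 ≈ 0.0025000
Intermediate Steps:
1/((4 + 16)²) = 1/(20²) = 1/400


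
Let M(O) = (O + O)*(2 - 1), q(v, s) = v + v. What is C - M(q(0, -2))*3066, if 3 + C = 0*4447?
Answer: -3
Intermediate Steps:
q(v, s) = 2*v
M(O) = 2*O (M(O) = (2*O)*1 = 2*O)
C = -3 (C = -3 + 0*4447 = -3 + 0 = -3)
C - M(q(0, -2))*3066 = -3 - 2*(2*0)*3066 = -3 - 2*0*3066 = -3 - 0*3066 = -3 - 1*0 = -3 + 0 = -3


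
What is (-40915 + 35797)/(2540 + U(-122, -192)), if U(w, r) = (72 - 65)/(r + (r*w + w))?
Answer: -39425660/19566469 ≈ -2.0150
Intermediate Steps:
U(w, r) = 7/(r + w + r*w) (U(w, r) = 7/(r + (w + r*w)) = 7/(r + w + r*w))
(-40915 + 35797)/(2540 + U(-122, -192)) = (-40915 + 35797)/(2540 + 7/(-192 - 122 - 192*(-122))) = -5118/(2540 + 7/(-192 - 122 + 23424)) = -5118/(2540 + 7/23110) = -5118/58699407/23110 = -5118*23110/58699407 = -39425660/19566469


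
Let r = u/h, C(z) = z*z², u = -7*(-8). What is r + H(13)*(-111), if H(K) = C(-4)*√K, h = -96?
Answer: -7/12 + 7104*√13 ≈ 25613.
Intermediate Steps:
u = 56
C(z) = z³
r = -7/12 (r = 56/(-96) = 56*(-1/96) = -7/12 ≈ -0.58333)
H(K) = -64*√K (H(K) = (-4)³*√K = -64*√K)
r + H(13)*(-111) = -7/12 - 64*√13*(-111) = -7/12 + 7104*√13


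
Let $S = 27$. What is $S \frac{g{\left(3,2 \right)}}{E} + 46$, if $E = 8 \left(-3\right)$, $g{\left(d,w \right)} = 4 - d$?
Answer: $\frac{359}{8} \approx 44.875$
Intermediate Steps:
$E = -24$
$S \frac{g{\left(3,2 \right)}}{E} + 46 = 27 \frac{4 - 3}{-24} + 46 = 27 \left(4 - 3\right) \left(- \frac{1}{24}\right) + 46 = 27 \cdot 1 \left(- \frac{1}{24}\right) + 46 = 27 \left(- \frac{1}{24}\right) + 46 = - \frac{9}{8} + 46 = \frac{359}{8}$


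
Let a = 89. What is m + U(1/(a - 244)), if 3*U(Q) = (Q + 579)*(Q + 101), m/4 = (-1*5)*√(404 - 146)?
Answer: 468284192/24025 - 20*√258 ≈ 19170.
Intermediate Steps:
m = -20*√258 (m = 4*((-1*5)*√(404 - 146)) = 4*(-5*√258) = -20*√258 ≈ -321.25)
U(Q) = (101 + Q)*(579 + Q)/3 (U(Q) = ((Q + 579)*(Q + 101))/3 = ((579 + Q)*(101 + Q))/3 = ((101 + Q)*(579 + Q))/3 = (101 + Q)*(579 + Q)/3)
m + U(1/(a - 244)) = -20*√258 + (19493 + (1/(89 - 244))²/3 + 680/(3*(89 - 244))) = -20*√258 + (19493 + (1/(-155))²/3 + (680/3)/(-155)) = -20*√258 + (19493 + (-1/155)²/3 + (680/3)*(-1/155)) = -20*√258 + (19493 + (⅓)*(1/24025) - 136/93) = -20*√258 + (19493 + 1/72075 - 136/93) = -20*√258 + 468284192/24025 = 468284192/24025 - 20*√258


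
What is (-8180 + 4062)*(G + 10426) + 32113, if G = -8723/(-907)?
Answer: -38948175899/907 ≈ -4.2942e+7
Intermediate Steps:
G = 8723/907 (G = -8723*(-1/907) = 8723/907 ≈ 9.6174)
(-8180 + 4062)*(G + 10426) + 32113 = (-8180 + 4062)*(8723/907 + 10426) + 32113 = -4118*9465105/907 + 32113 = -38977302390/907 + 32113 = -38948175899/907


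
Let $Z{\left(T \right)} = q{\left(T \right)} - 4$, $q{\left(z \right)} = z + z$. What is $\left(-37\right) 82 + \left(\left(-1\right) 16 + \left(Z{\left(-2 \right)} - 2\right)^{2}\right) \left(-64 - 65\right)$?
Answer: $-13870$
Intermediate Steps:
$q{\left(z \right)} = 2 z$
$Z{\left(T \right)} = -4 + 2 T$ ($Z{\left(T \right)} = 2 T - 4 = -4 + 2 T$)
$\left(-37\right) 82 + \left(\left(-1\right) 16 + \left(Z{\left(-2 \right)} - 2\right)^{2}\right) \left(-64 - 65\right) = \left(-37\right) 82 + \left(\left(-1\right) 16 + \left(\left(-4 + 2 \left(-2\right)\right) - 2\right)^{2}\right) \left(-64 - 65\right) = -3034 + \left(-16 + \left(\left(-4 - 4\right) - 2\right)^{2}\right) \left(-129\right) = -3034 + \left(-16 + \left(-8 - 2\right)^{2}\right) \left(-129\right) = -3034 + \left(-16 + \left(-10\right)^{2}\right) \left(-129\right) = -3034 + \left(-16 + 100\right) \left(-129\right) = -3034 + 84 \left(-129\right) = -3034 - 10836 = -13870$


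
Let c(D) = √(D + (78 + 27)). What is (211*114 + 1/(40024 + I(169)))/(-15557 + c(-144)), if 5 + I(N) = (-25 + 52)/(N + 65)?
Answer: -24335148933703/15738836475196 - 1564257179*I*√39/15738836475196 ≈ -1.5462 - 0.00062068*I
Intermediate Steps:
I(N) = -5 + 27/(65 + N) (I(N) = -5 + (-25 + 52)/(N + 65) = -5 + 27/(65 + N))
c(D) = √(105 + D) (c(D) = √(D + 105) = √(105 + D))
(211*114 + 1/(40024 + I(169)))/(-15557 + c(-144)) = (211*114 + 1/(40024 + (-298 - 5*169)/(65 + 169)))/(-15557 + √(105 - 144)) = (24054 + 1/(40024 + (-298 - 845)/234))/(-15557 + √(-39)) = (24054 + 1/(40024 + (1/234)*(-1143)))/(-15557 + I*√39) = (24054 + 1/(40024 - 127/26))/(-15557 + I*√39) = (24054 + 1/(1040497/26))/(-15557 + I*√39) = (24054 + 26/1040497)/(-15557 + I*√39) = 25028114864/(1040497*(-15557 + I*√39))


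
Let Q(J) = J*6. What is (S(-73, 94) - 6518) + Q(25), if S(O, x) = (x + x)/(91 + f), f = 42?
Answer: -846756/133 ≈ -6366.6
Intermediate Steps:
S(O, x) = 2*x/133 (S(O, x) = (x + x)/(91 + 42) = (2*x)/133 = (2*x)*(1/133) = 2*x/133)
Q(J) = 6*J
(S(-73, 94) - 6518) + Q(25) = ((2/133)*94 - 6518) + 6*25 = (188/133 - 6518) + 150 = -866706/133 + 150 = -846756/133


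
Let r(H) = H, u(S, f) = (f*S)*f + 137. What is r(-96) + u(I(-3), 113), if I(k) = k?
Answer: -38266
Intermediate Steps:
u(S, f) = 137 + S*f**2 (u(S, f) = (S*f)*f + 137 = S*f**2 + 137 = 137 + S*f**2)
r(-96) + u(I(-3), 113) = -96 + (137 - 3*113**2) = -96 + (137 - 3*12769) = -96 + (137 - 38307) = -96 - 38170 = -38266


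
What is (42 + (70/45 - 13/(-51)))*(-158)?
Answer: -1059074/153 ≈ -6922.1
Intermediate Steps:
(42 + (70/45 - 13/(-51)))*(-158) = (42 + (70*(1/45) - 13*(-1/51)))*(-158) = (42 + (14/9 + 13/51))*(-158) = (42 + 277/153)*(-158) = (6703/153)*(-158) = -1059074/153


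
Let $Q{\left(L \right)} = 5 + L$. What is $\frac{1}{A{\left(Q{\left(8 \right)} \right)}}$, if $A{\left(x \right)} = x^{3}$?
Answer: $\frac{1}{2197} \approx 0.00045517$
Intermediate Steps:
$\frac{1}{A{\left(Q{\left(8 \right)} \right)}} = \frac{1}{\left(5 + 8\right)^{3}} = \frac{1}{13^{3}} = \frac{1}{2197}$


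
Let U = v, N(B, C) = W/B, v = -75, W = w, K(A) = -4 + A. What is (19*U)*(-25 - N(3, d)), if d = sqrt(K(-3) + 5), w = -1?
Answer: 35150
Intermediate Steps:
W = -1
d = I*sqrt(2) (d = sqrt((-4 - 3) + 5) = sqrt(-7 + 5) = sqrt(-2) = I*sqrt(2) ≈ 1.4142*I)
N(B, C) = -1/B
U = -75
(19*U)*(-25 - N(3, d)) = (19*(-75))*(-25 - (-1)/3) = -1425*(-25 - (-1)/3) = -1425*(-25 - 1*(-1/3)) = -1425*(-25 + 1/3) = -1425*(-74/3) = 35150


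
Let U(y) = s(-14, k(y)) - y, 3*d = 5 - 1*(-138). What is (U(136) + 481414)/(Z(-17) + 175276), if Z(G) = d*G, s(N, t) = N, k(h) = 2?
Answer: 206256/74771 ≈ 2.7585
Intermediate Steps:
d = 143/3 (d = (5 - 1*(-138))/3 = (5 + 138)/3 = (1/3)*143 = 143/3 ≈ 47.667)
Z(G) = 143*G/3
U(y) = -14 - y
(U(136) + 481414)/(Z(-17) + 175276) = ((-14 - 1*136) + 481414)/((143/3)*(-17) + 175276) = ((-14 - 136) + 481414)/(-2431/3 + 175276) = (-150 + 481414)/(523397/3) = 481264*(3/523397) = 206256/74771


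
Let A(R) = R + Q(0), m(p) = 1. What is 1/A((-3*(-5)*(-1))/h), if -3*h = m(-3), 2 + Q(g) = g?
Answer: 1/43 ≈ 0.023256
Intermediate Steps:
Q(g) = -2 + g
h = -⅓ (h = -⅓*1 = -⅓ ≈ -0.33333)
A(R) = -2 + R (A(R) = R + (-2 + 0) = R - 2 = -2 + R)
1/A((-3*(-5)*(-1))/h) = 1/(-2 + (-3*(-5)*(-1))/(-⅓)) = 1/(-2 + (15*(-1))*(-3)) = 1/(-2 - 15*(-3)) = 1/(-2 + 45) = 1/43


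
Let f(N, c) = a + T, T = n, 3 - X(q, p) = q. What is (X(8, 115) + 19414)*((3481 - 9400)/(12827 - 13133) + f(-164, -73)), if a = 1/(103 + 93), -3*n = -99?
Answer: 10156205657/9996 ≈ 1.0160e+6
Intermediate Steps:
n = 33 (n = -⅓*(-99) = 33)
X(q, p) = 3 - q
T = 33
a = 1/196 ≈ 0.0051020
f(N, c) = 6469/196 (f(N, c) = 1/196 + 33 = 6469/196)
(X(8, 115) + 19414)*((3481 - 9400)/(12827 - 13133) + f(-164, -73)) = ((3 - 1*8) + 19414)*((3481 - 9400)/(12827 - 13133) + 6469/196) = ((3 - 8) + 19414)*(-5919/(-306) + 6469/196) = (-5 + 19414)*(-5919*(-1/306) + 6469/196) = 19409*(1973/102 + 6469/196) = 19409*(523273/9996) = 10156205657/9996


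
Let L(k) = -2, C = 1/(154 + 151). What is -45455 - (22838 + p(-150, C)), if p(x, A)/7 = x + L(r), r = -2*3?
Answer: -67229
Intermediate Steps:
C = 1/305 ≈ 0.0032787
r = -6
p(x, A) = -14 + 7*x (p(x, A) = 7*(x - 2) = 7*(-2 + x) = -14 + 7*x)
-45455 - (22838 + p(-150, C)) = -45455 - (22838 + (-14 + 7*(-150))) = -45455 - (22838 + (-14 - 1050)) = -45455 - (22838 - 1064) = -45455 - 1*21774 = -45455 - 21774 = -67229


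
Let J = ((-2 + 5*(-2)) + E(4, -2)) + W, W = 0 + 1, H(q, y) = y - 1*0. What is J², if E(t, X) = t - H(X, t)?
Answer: 121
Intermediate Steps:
H(q, y) = y (H(q, y) = y + 0 = y)
E(t, X) = 0 (E(t, X) = t - t = 0)
W = 1
J = -11 (J = ((-2 + 5*(-2)) + 0) + 1 = ((-2 - 10) + 0) + 1 = (-12 + 0) + 1 = -12 + 1 = -11)
J² = (-11)² = 121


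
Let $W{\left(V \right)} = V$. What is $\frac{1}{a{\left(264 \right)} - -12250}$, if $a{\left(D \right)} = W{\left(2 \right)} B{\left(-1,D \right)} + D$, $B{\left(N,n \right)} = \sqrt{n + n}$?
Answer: $\frac{6257}{78299042} - \frac{2 \sqrt{33}}{39149521} \approx 7.9618 \cdot 10^{-5}$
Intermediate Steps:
$B{\left(N,n \right)} = \sqrt{2} \sqrt{n}$ ($B{\left(N,n \right)} = \sqrt{2 n} = \sqrt{2} \sqrt{n}$)
$a{\left(D \right)} = D + 2 \sqrt{2} \sqrt{D}$ ($a{\left(D \right)} = 2 \sqrt{2} \sqrt{D} + D = D + 2 \sqrt{2} \sqrt{D}$)
$\frac{1}{a{\left(264 \right)} - -12250} = \frac{1}{\left(264 + 2 \sqrt{2} \sqrt{264}\right) - -12250} = \frac{1}{\left(264 + 2 \sqrt{2} \cdot 2 \sqrt{66}\right) + 12250} = \frac{1}{\left(264 + 8 \sqrt{33}\right) + 12250} = \frac{1}{12514 + 8 \sqrt{33}}$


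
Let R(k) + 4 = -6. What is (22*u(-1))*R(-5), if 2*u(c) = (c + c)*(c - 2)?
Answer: -660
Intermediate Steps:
R(k) = -10 (R(k) = -4 - 6 = -10)
u(c) = c*(-2 + c) (u(c) = ((c + c)*(c - 2))/2 = ((2*c)*(-2 + c))/2 = (2*c*(-2 + c))/2 = c*(-2 + c))
(22*u(-1))*R(-5) = (22*(-(-2 - 1)))*(-10) = (22*(-1*(-3)))*(-10) = (22*3)*(-10) = 66*(-10) = -660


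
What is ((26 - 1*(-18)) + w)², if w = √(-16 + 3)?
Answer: (44 + I*√13)² ≈ 1923.0 + 317.29*I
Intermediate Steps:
w = I*√13 (w = √(-13) = I*√13 ≈ 3.6056*I)
((26 - 1*(-18)) + w)² = ((26 - 1*(-18)) + I*√13)² = ((26 + 18) + I*√13)² = (44 + I*√13)²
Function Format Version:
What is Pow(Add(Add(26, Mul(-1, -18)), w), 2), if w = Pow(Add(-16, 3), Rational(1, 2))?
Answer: Pow(Add(44, Mul(I, Pow(13, Rational(1, 2)))), 2) ≈ Add(1923.0, Mul(317.29, I))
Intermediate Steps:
w = Mul(I, Pow(13, Rational(1, 2))) (w = Pow(-13, Rational(1, 2)) = Mul(I, Pow(13, Rational(1, 2))) ≈ Mul(3.6056, I))
Pow(Add(Add(26, Mul(-1, -18)), w), 2) = Pow(Add(Add(26, Mul(-1, -18)), Mul(I, Pow(13, Rational(1, 2)))), 2) = Pow(Add(Add(26, 18), Mul(I, Pow(13, Rational(1, 2)))), 2) = Pow(Add(44, Mul(I, Pow(13, Rational(1, 2)))), 2)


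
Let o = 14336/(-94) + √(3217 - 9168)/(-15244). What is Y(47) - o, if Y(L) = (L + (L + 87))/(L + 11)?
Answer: 424251/2726 + I*√5951/15244 ≈ 155.63 + 0.0050605*I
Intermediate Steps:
Y(L) = (87 + 2*L)/(11 + L) (Y(L) = (L + (87 + L))/(11 + L) = (87 + 2*L)/(11 + L))
o = -7168/47 - I*√5951/15244 (o = 14336*(-1/94) + √(-5951)*(-1/15244) = -7168/47 + (I*√5951)*(-1/15244) = -7168/47 - I*√5951/15244 ≈ -152.51 - 0.0050605*I)
Y(47) - o = (87 + 2*47)/(11 + 47) - (-7168/47 - I*√5951/15244) = (87 + 94)/58 + (7168/47 + I*√5951/15244) = (1/58)*181 + (7168/47 + I*√5951/15244) = 181/58 + (7168/47 + I*√5951/15244) = 424251/2726 + I*√5951/15244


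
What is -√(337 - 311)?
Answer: -√26 ≈ -5.0990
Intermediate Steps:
-√(337 - 311) = -√26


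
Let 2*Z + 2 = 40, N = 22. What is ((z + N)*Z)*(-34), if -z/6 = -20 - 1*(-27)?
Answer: 12920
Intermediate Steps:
Z = 19 (Z = -1 + (1/2)*40 = -1 + 20 = 19)
z = -42 (z = -6*(-20 - 1*(-27)) = -6*(-20 + 27) = -6*7 = -42)
((z + N)*Z)*(-34) = ((-42 + 22)*19)*(-34) = -20*19*(-34) = -380*(-34) = 12920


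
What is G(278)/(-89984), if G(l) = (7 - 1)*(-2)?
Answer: 3/22496 ≈ 0.00013336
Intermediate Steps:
G(l) = -12 (G(l) = 6*(-2) = -12)
G(278)/(-89984) = -12/(-89984) = -12*(-1/89984) = 3/22496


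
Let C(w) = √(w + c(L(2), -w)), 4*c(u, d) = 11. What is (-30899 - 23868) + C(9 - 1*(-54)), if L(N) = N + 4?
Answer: -54767 + √263/2 ≈ -54759.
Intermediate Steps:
L(N) = 4 + N
c(u, d) = 11/4 (c(u, d) = (¼)*11 = 11/4)
C(w) = √(11/4 + w) (C(w) = √(w + 11/4) = √(11/4 + w))
(-30899 - 23868) + C(9 - 1*(-54)) = (-30899 - 23868) + √(11 + 4*(9 - 1*(-54)))/2 = -54767 + √(11 + 4*(9 + 54))/2 = -54767 + √(11 + 4*63)/2 = -54767 + √(11 + 252)/2 = -54767 + √263/2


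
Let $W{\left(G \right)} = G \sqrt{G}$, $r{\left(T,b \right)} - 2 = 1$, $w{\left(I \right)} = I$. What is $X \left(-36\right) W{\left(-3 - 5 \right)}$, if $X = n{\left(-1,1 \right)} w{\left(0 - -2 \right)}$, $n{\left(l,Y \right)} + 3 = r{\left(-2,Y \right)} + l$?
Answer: $- 1152 i \sqrt{2} \approx - 1629.2 i$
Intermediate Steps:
$r{\left(T,b \right)} = 3$ ($r{\left(T,b \right)} = 2 + 1 = 3$)
$n{\left(l,Y \right)} = l$ ($n{\left(l,Y \right)} = -3 + \left(3 + l\right) = l$)
$X = -2$ ($X = - (0 - -2) = - (0 + 2) = \left(-1\right) 2 = -2$)
$W{\left(G \right)} = G^{\frac{3}{2}}$
$X \left(-36\right) W{\left(-3 - 5 \right)} = \left(-2\right) \left(-36\right) \left(-3 - 5\right)^{\frac{3}{2}} = 72 \left(-3 - 5\right)^{\frac{3}{2}} = 72 \left(-8\right)^{\frac{3}{2}} = 72 \left(- 16 i \sqrt{2}\right) = - 1152 i \sqrt{2}$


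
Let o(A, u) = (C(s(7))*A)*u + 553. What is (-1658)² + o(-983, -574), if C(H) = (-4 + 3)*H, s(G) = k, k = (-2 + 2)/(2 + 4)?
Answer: 2749517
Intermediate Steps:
k = 0 (k = 0/6 = 0*(⅙) = 0)
s(G) = 0
C(H) = -H
o(A, u) = 553 (o(A, u) = ((-1*0)*A)*u + 553 = (0*A)*u + 553 = 0*u + 553 = 0 + 553 = 553)
(-1658)² + o(-983, -574) = (-1658)² + 553 = 2748964 + 553 = 2749517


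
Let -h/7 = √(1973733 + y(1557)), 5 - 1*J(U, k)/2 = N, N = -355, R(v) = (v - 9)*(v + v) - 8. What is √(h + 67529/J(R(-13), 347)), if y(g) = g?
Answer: √(337645 - 25200*√1975290)/60 ≈ 98.714*I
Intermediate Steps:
R(v) = -8 + 2*v*(-9 + v) (R(v) = (-9 + v)*(2*v) - 8 = 2*v*(-9 + v) - 8 = -8 + 2*v*(-9 + v))
J(U, k) = 720 (J(U, k) = 10 - 2*(-355) = 10 + 710 = 720)
h = -7*√1975290 (h = -7*√(1973733 + 1557) = -7*√1975290 ≈ -9838.2)
√(h + 67529/J(R(-13), 347)) = √(-7*√1975290 + 67529/720) = √(67529/720 - 7*√1975290)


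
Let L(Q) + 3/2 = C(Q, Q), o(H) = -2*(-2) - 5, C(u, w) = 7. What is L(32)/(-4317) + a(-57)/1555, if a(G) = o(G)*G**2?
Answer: -28068971/13425870 ≈ -2.0907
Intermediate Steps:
o(H) = -1 (o(H) = 4 - 5 = -1)
a(G) = -G**2
L(Q) = 11/2 (L(Q) = -3/2 + 7 = 11/2)
L(32)/(-4317) + a(-57)/1555 = (11/2)/(-4317) - 1*(-57)**2/1555 = (11/2)*(-1/4317) - 1*3249*(1/1555) = -11/8634 - 3249*1/1555 = -11/8634 - 3249/1555 = -28068971/13425870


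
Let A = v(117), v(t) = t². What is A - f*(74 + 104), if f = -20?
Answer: 17249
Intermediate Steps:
A = 13689 (A = 117² = 13689)
A - f*(74 + 104) = 13689 - (-20)*(74 + 104) = 13689 - (-20)*178 = 13689 - 1*(-3560) = 13689 + 3560 = 17249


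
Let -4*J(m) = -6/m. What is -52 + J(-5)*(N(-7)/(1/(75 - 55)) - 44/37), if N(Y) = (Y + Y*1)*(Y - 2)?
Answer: -149414/185 ≈ -807.64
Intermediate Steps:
J(m) = 3/(2*m) (J(m) = -(-3)/(2*m) = 3/(2*m))
N(Y) = 2*Y*(-2 + Y) (N(Y) = (Y + Y)*(-2 + Y) = (2*Y)*(-2 + Y) = 2*Y*(-2 + Y))
-52 + J(-5)*(N(-7)/(1/(75 - 55)) - 44/37) = -52 + ((3/2)/(-5))*((2*(-7)*(-2 - 7))/(1/(75 - 55)) - 44/37) = -52 + ((3/2)*(-1/5))*((2*(-7)*(-9))/(1/20) - 44*1/37) = -52 - 3*(126/(1/20) - 44/37)/10 = -52 - 3*(126*20 - 44/37)/10 = -52 - 3*(2520 - 44/37)/10 = -52 - 3/10*93196/37 = -52 - 139794/185 = -149414/185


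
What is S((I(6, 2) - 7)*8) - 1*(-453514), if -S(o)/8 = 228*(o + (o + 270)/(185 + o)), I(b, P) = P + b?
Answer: 84204874/193 ≈ 4.3629e+5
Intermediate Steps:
S(o) = -1824*o - 1824*(270 + o)/(185 + o) (S(o) = -1824*(o + (o + 270)/(185 + o)) = -1824*(o + (270 + o)/(185 + o)) = -8*(228*o + 228*(270 + o)/(185 + o)) = -1824*o - 1824*(270 + o)/(185 + o))
S((I(6, 2) - 7)*8) - 1*(-453514) = 1824*(-270 - (((2 + 6) - 7)*8)**2 - 186*((2 + 6) - 7)*8)/(185 + ((2 + 6) - 7)*8) - 1*(-453514) = 1824*(-270 - ((8 - 7)*8)**2 - 186*(8 - 7)*8)/(185 + (8 - 7)*8) + 453514 = 1824*(-270 - (1*8)**2 - 186*8)/(185 + 1*8) + 453514 = 1824*(-270 - 1*8**2 - 186*8)/(185 + 8) + 453514 = 1824*(-270 - 1*64 - 1488)/193 + 453514 = 1824*(1/193)*(-270 - 64 - 1488) + 453514 = 1824*(1/193)*(-1822) + 453514 = -3323328/193 + 453514 = 84204874/193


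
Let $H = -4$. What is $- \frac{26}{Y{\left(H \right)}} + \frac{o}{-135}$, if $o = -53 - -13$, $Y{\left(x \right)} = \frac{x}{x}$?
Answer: $- \frac{694}{27} \approx -25.704$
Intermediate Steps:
$Y{\left(x \right)} = 1$
$o = -40$ ($o = -53 + 13 = -40$)
$- \frac{26}{Y{\left(H \right)}} + \frac{o}{-135} = - \frac{26}{1} - \frac{40}{-135} = \left(-26\right) 1 - - \frac{8}{27} = -26 + \frac{8}{27} = - \frac{694}{27}$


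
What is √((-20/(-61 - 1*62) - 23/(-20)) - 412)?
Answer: I*√621328965/1230 ≈ 20.265*I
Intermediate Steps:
√((-20/(-61 - 1*62) - 23/(-20)) - 412) = √((-20/(-61 - 62) - 23*(-1/20)) - 412) = √((-20/(-123) + 23/20) - 412) = √((-20*(-1/123) + 23/20) - 412) = √((20/123 + 23/20) - 412) = √(3229/2460 - 412) = √(-1010291/2460) = I*√621328965/1230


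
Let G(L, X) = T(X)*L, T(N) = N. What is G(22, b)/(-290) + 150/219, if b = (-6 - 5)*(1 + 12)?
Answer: 122079/10585 ≈ 11.533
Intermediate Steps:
b = -143 (b = -11*13 = -143)
G(L, X) = L*X (G(L, X) = X*L = L*X)
G(22, b)/(-290) + 150/219 = (22*(-143))/(-290) + 150/219 = -3146*(-1/290) + 150*(1/219) = 1573/145 + 50/73 = 122079/10585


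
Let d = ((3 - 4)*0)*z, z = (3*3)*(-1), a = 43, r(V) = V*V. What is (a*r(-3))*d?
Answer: 0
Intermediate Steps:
r(V) = V**2
z = -9 (z = 9*(-1) = -9)
d = 0 (d = ((3 - 4)*0)*(-9) = -1*0*(-9) = 0*(-9) = 0)
(a*r(-3))*d = (43*(-3)**2)*0 = (43*9)*0 = 387*0 = 0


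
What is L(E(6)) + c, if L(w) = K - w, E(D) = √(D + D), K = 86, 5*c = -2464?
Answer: -2034/5 - 2*√3 ≈ -410.26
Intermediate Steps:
c = -2464/5 (c = (⅕)*(-2464) = -2464/5 ≈ -492.80)
E(D) = √2*√D (E(D) = √(2*D) = √2*√D)
L(w) = 86 - w
L(E(6)) + c = (86 - √2*√6) - 2464/5 = (86 - 2*√3) - 2464/5 = -2034/5 - 2*√3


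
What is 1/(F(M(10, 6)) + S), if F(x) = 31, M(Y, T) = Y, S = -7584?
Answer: -1/7553 ≈ -0.00013240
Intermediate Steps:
1/(F(M(10, 6)) + S) = 1/(31 - 7584) = 1/(-7553) = -1/7553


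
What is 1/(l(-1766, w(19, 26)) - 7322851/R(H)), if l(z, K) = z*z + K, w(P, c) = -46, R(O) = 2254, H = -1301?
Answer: 2254/7022249489 ≈ 3.2098e-7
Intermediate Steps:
l(z, K) = K + z² (l(z, K) = z² + K = K + z²)
1/(l(-1766, w(19, 26)) - 7322851/R(H)) = 1/((-46 + (-1766)²) - 7322851/2254) = 1/((-46 + 3118756) - 7322851*1/2254) = 1/(3118710 - 7322851/2254) = 1/(7022249489/2254) = 2254/7022249489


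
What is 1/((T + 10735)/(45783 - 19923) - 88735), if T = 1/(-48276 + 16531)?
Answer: -410462850/36422250603463 ≈ -1.1270e-5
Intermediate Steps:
T = -1/31745 (T = 1/(-31745) = -1/31745 ≈ -3.1501e-5)
1/((T + 10735)/(45783 - 19923) - 88735) = 1/((-1/31745 + 10735)/(45783 - 19923) - 88735) = 1/((340782574/31745)/25860 - 88735) = 1/((340782574/31745)*(1/25860) - 88735) = 1/(170391287/410462850 - 88735) = 1/(-36422250603463/410462850) = -410462850/36422250603463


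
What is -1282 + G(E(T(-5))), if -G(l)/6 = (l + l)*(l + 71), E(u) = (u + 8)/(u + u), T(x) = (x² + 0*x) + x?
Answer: -47107/25 ≈ -1884.3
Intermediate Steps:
T(x) = x + x² (T(x) = (x² + 0) + x = x² + x = x + x²)
E(u) = (8 + u)/(2*u) (E(u) = (8 + u)/((2*u)) = (8 + u)*(1/(2*u)) = (8 + u)/(2*u))
G(l) = -12*l*(71 + l) (G(l) = -6*(l + l)*(l + 71) = -6*2*l*(71 + l) = -12*l*(71 + l))
-1282 + G(E(T(-5))) = -1282 - 12*(8 - 5*(1 - 5))/(2*((-5*(1 - 5))))*(71 + (8 - 5*(1 - 5))/(2*((-5*(1 - 5))))) = -1282 - 12*(8 - 5*(-4))/(2*((-5*(-4))))*(71 + (8 - 5*(-4))/(2*((-5*(-4))))) = -1282 - 12*(½)*(8 + 20)/20*(71 + (½)*(8 + 20)/20) = -1282 - 12*(½)*(1/20)*28*(71 + (½)*(1/20)*28) = -1282 - 12*7/10*(71 + 7/10) = -1282 - 12*7/10*717/10 = -1282 - 15057/25 = -47107/25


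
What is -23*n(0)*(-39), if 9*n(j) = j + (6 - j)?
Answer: 598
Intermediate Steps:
n(j) = 2/3 (n(j) = (j + (6 - j))/9 = (1/9)*6 = 2/3)
-23*n(0)*(-39) = -23*2/3*(-39) = -46/3*(-39) = 598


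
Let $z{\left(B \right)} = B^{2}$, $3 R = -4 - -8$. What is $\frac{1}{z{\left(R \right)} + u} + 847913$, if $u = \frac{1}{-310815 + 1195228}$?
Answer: $\frac{11998500072038}{14150617} \approx 8.4791 \cdot 10^{5}$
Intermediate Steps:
$u = \frac{1}{884413} \approx 1.1307 \cdot 10^{-6}$
$R = \frac{4}{3}$ ($R = \frac{-4 - -8}{3} = \frac{-4 + 8}{3} = \frac{1}{3} \cdot 4 = \frac{4}{3} \approx 1.3333$)
$\frac{1}{z{\left(R \right)} + u} + 847913 = \frac{1}{\left(\frac{4}{3}\right)^{2} + \frac{1}{884413}} + 847913 = \frac{1}{\frac{16}{9} + \frac{1}{884413}} + 847913 = \frac{1}{\frac{14150617}{7959717}} + 847913 = \frac{7959717}{14150617} + 847913 = \frac{11998500072038}{14150617}$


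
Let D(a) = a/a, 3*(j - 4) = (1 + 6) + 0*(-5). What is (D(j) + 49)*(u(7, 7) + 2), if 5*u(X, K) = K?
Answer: 170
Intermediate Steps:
u(X, K) = K/5
j = 19/3 (j = 4 + ((1 + 6) + 0*(-5))/3 = 4 + (7 + 0)/3 = 4 + (⅓)*7 = 4 + 7/3 = 19/3 ≈ 6.3333)
D(a) = 1
(D(j) + 49)*(u(7, 7) + 2) = (1 + 49)*((⅕)*7 + 2) = 50*(7/5 + 2) = 50*(17/5) = 170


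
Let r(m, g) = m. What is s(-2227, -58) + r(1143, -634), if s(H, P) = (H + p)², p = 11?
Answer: 4911799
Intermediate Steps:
s(H, P) = (11 + H)² (s(H, P) = (H + 11)² = (11 + H)²)
s(-2227, -58) + r(1143, -634) = (11 - 2227)² + 1143 = (-2216)² + 1143 = 4910656 + 1143 = 4911799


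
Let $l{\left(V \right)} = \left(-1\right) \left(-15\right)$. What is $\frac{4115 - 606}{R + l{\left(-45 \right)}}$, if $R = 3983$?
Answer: $\frac{3509}{3998} \approx 0.87769$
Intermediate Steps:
$l{\left(V \right)} = 15$
$\frac{4115 - 606}{R + l{\left(-45 \right)}} = \frac{4115 - 606}{3983 + 15} = \frac{3509}{3998}$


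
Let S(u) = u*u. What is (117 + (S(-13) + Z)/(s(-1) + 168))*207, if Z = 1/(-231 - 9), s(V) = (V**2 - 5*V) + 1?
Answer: 341864571/14000 ≈ 24419.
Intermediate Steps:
S(u) = u**2
s(V) = 1 + V**2 - 5*V
Z = -1/240 (Z = 1/(-240) = -1/240 ≈ -0.0041667)
(117 + (S(-13) + Z)/(s(-1) + 168))*207 = (117 + ((-13)**2 - 1/240)/((1 + (-1)**2 - 5*(-1)) + 168))*207 = (117 + (169 - 1/240)/((1 + 1 + 5) + 168))*207 = (117 + 40559/(240*(7 + 168)))*207 = (117 + (40559/240)/175)*207 = (117 + (40559/240)*(1/175))*207 = (117 + 40559/42000)*207 = (4954559/42000)*207 = 341864571/14000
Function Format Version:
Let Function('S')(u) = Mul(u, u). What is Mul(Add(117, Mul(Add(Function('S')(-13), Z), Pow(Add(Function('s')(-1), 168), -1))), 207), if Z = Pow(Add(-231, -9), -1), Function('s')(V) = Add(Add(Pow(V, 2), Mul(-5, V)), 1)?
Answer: Rational(341864571, 14000) ≈ 24419.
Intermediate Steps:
Function('S')(u) = Pow(u, 2)
Function('s')(V) = Add(1, Pow(V, 2), Mul(-5, V))
Z = Rational(-1, 240) (Z = Pow(-240, -1) = Rational(-1, 240) ≈ -0.0041667)
Mul(Add(117, Mul(Add(Function('S')(-13), Z), Pow(Add(Function('s')(-1), 168), -1))), 207) = Mul(Add(117, Mul(Add(Pow(-13, 2), Rational(-1, 240)), Pow(Add(Add(1, Pow(-1, 2), Mul(-5, -1)), 168), -1))), 207) = Mul(Add(117, Mul(Add(169, Rational(-1, 240)), Pow(Add(Add(1, 1, 5), 168), -1))), 207) = Mul(Add(117, Mul(Rational(40559, 240), Pow(Add(7, 168), -1))), 207) = Mul(Add(117, Mul(Rational(40559, 240), Pow(175, -1))), 207) = Mul(Add(117, Mul(Rational(40559, 240), Rational(1, 175))), 207) = Mul(Add(117, Rational(40559, 42000)), 207) = Mul(Rational(4954559, 42000), 207) = Rational(341864571, 14000)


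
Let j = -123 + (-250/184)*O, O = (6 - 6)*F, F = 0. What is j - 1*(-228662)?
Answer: 228539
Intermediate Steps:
O = 0 (O = (6 - 6)*0 = 0*0 = 0)
j = -123 (j = -123 - 250/184*0 = -123 - 250*1/184*0 = -123 - 125/92*0 = -123 + 0 = -123)
j - 1*(-228662) = -123 - 1*(-228662) = -123 + 228662 = 228539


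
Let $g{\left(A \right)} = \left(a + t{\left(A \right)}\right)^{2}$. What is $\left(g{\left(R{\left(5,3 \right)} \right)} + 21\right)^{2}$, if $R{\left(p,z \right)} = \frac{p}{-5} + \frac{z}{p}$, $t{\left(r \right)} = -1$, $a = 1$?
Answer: $441$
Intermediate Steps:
$R{\left(p,z \right)} = - \frac{p}{5} + \frac{z}{p}$ ($R{\left(p,z \right)} = p \left(- \frac{1}{5}\right) + \frac{z}{p} = - \frac{p}{5} + \frac{z}{p}$)
$g{\left(A \right)} = 0$ ($g{\left(A \right)} = \left(1 - 1\right)^{2} = 0^{2} = 0$)
$\left(g{\left(R{\left(5,3 \right)} \right)} + 21\right)^{2} = \left(0 + 21\right)^{2} = 21^{2} = 441$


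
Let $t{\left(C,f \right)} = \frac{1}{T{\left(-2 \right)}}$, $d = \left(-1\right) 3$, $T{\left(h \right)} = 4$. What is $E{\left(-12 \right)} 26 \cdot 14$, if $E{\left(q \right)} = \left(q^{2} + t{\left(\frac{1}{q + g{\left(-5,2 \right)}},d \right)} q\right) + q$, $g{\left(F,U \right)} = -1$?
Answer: $46956$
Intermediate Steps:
$d = -3$
$t{\left(C,f \right)} = \frac{1}{4}$
$E{\left(q \right)} = q^{2} + \frac{5 q}{4}$ ($E{\left(q \right)} = \left(q^{2} + \frac{q}{4}\right) + q = q^{2} + \frac{5 q}{4}$)
$E{\left(-12 \right)} 26 \cdot 14 = \frac{1}{4} \left(-12\right) \left(5 + 4 \left(-12\right)\right) 26 \cdot 14 = \frac{1}{4} \left(-12\right) \left(5 - 48\right) 364 = \frac{1}{4} \left(-12\right) \left(-43\right) 364 = 129 \cdot 364 = 46956$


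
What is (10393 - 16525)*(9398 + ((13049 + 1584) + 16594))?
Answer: -249112500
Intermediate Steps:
(10393 - 16525)*(9398 + ((13049 + 1584) + 16594)) = -6132*(9398 + (14633 + 16594)) = -6132*(9398 + 31227) = -6132*40625 = -249112500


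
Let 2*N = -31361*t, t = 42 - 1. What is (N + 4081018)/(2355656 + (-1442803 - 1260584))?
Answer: -6876235/695462 ≈ -9.8873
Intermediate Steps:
t = 41
N = -1285801/2 (N = (-31361*41)/2 = (1/2)*(-1285801) = -1285801/2 ≈ -6.4290e+5)
(N + 4081018)/(2355656 + (-1442803 - 1260584)) = (-1285801/2 + 4081018)/(2355656 + (-1442803 - 1260584)) = 6876235/(2*(2355656 - 2703387)) = (6876235/2)/(-347731) = (6876235/2)*(-1/347731) = -6876235/695462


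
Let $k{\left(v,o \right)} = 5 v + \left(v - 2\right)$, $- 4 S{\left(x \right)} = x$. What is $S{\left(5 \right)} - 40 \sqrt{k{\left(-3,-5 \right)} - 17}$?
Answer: $- \frac{5}{4} - 40 i \sqrt{37} \approx -1.25 - 243.31 i$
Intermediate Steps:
$S{\left(x \right)} = - \frac{x}{4}$
$k{\left(v,o \right)} = -2 + 6 v$ ($k{\left(v,o \right)} = 5 v + \left(-2 + v\right) = -2 + 6 v$)
$S{\left(5 \right)} - 40 \sqrt{k{\left(-3,-5 \right)} - 17} = \left(- \frac{1}{4}\right) 5 - 40 \sqrt{\left(-2 + 6 \left(-3\right)\right) - 17} = - \frac{5}{4} - 40 \sqrt{\left(-2 - 18\right) - 17} = - \frac{5}{4} - 40 \sqrt{-20 - 17} = - \frac{5}{4} - 40 \sqrt{-37} = - \frac{5}{4} - 40 i \sqrt{37}$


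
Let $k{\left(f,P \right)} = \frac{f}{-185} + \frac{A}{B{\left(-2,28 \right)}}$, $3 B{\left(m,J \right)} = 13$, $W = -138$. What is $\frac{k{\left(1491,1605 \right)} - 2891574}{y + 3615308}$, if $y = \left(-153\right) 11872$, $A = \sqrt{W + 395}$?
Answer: $- \frac{534942681}{332795020} + \frac{3 \sqrt{257}}{23385596} \approx -1.6074$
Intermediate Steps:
$A = \sqrt{257}$ ($A = \sqrt{-138 + 395} = \sqrt{257} \approx 16.031$)
$B{\left(m,J \right)} = \frac{13}{3}$ ($B{\left(m,J \right)} = \frac{1}{3} \cdot 13 = \frac{13}{3}$)
$y = -1816416$
$k{\left(f,P \right)} = - \frac{f}{185} + \frac{3 \sqrt{257}}{13}$ ($k{\left(f,P \right)} = \frac{f}{-185} + \frac{\sqrt{257}}{\frac{13}{3}} = f \left(- \frac{1}{185}\right) + \sqrt{257} \cdot \frac{3}{13} = - \frac{f}{185} + \frac{3 \sqrt{257}}{13}$)
$\frac{k{\left(1491,1605 \right)} - 2891574}{y + 3615308} = \frac{\left(\left(- \frac{1}{185}\right) 1491 + \frac{3 \sqrt{257}}{13}\right) - 2891574}{-1816416 + 3615308} = \frac{\left(- \frac{1491}{185} + \frac{3 \sqrt{257}}{13}\right) - 2891574}{1798892} = \left(- \frac{534942681}{185} + \frac{3 \sqrt{257}}{13}\right) \frac{1}{1798892} = - \frac{534942681}{332795020} + \frac{3 \sqrt{257}}{23385596}$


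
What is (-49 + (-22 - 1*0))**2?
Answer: 5041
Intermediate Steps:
(-49 + (-22 - 1*0))**2 = (-49 + (-22 + 0))**2 = (-49 - 22)**2 = (-71)**2 = 5041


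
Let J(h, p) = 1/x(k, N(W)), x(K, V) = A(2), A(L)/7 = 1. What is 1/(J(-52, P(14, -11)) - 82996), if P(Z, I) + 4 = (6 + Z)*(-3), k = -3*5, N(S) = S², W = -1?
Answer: -7/580971 ≈ -1.2049e-5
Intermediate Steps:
A(L) = 7 (A(L) = 7*1 = 7)
k = -15
x(K, V) = 7
P(Z, I) = -22 - 3*Z (P(Z, I) = -4 + (6 + Z)*(-3) = -4 + (-18 - 3*Z) = -22 - 3*Z)
J(h, p) = ⅐ (J(h, p) = 1/7 = ⅐)
1/(J(-52, P(14, -11)) - 82996) = 1/(⅐ - 82996) = 1/(-580971/7) = -7/580971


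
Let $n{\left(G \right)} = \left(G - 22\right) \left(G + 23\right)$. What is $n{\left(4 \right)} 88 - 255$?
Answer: $-43023$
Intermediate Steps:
$n{\left(G \right)} = \left(-22 + G\right) \left(23 + G\right)$
$n{\left(4 \right)} 88 - 255 = \left(-506 + 4 + 4^{2}\right) 88 - 255 = \left(-506 + 4 + 16\right) 88 - 255 = \left(-486\right) 88 - 255 = -42768 - 255 = -43023$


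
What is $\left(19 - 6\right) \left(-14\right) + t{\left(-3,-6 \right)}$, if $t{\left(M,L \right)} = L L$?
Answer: $-146$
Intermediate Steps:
$t{\left(M,L \right)} = L^{2}$
$\left(19 - 6\right) \left(-14\right) + t{\left(-3,-6 \right)} = \left(19 - 6\right) \left(-14\right) + \left(-6\right)^{2} = \left(19 - 6\right) \left(-14\right) + 36 = 13 \left(-14\right) + 36 = -182 + 36 = -146$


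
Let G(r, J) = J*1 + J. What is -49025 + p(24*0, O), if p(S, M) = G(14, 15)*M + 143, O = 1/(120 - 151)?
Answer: -1515372/31 ≈ -48883.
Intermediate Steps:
O = -1/31 (O = 1/(-31) = -1/31 ≈ -0.032258)
G(r, J) = 2*J (G(r, J) = J + J = 2*J)
p(S, M) = 143 + 30*M (p(S, M) = (2*15)*M + 143 = 30*M + 143 = 143 + 30*M)
-49025 + p(24*0, O) = -49025 + (143 + 30*(-1/31)) = -49025 + (143 - 30/31) = -49025 + 4403/31 = -1515372/31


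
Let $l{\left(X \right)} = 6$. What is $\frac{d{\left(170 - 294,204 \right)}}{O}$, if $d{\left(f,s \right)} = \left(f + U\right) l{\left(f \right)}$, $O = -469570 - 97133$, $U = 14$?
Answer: $\frac{220}{188901} \approx 0.0011646$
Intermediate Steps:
$O = -566703$
$d{\left(f,s \right)} = 84 + 6 f$ ($d{\left(f,s \right)} = \left(f + 14\right) 6 = \left(14 + f\right) 6 = 84 + 6 f$)
$\frac{d{\left(170 - 294,204 \right)}}{O} = \frac{84 + 6 \left(170 - 294\right)}{-566703} = \left(84 + 6 \left(170 - 294\right)\right) \left(- \frac{1}{566703}\right) = \left(84 + 6 \left(-124\right)\right) \left(- \frac{1}{566703}\right) = \left(84 - 744\right) \left(- \frac{1}{566703}\right) = \left(-660\right) \left(- \frac{1}{566703}\right) = \frac{220}{188901}$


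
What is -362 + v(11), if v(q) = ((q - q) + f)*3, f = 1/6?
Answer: -723/2 ≈ -361.50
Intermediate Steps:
f = ⅙ (f = 1*(⅙) = ⅙ ≈ 0.16667)
v(q) = ½ (v(q) = ((q - q) + ⅙)*3 = (0 + ⅙)*3 = (⅙)*3 = ½)
-362 + v(11) = -362 + ½ = -723/2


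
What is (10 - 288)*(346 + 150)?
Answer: -137888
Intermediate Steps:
(10 - 288)*(346 + 150) = -278*496 = -137888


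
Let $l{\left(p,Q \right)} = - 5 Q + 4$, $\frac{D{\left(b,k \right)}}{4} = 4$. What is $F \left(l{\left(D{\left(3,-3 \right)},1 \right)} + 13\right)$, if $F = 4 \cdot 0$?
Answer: $0$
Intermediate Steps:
$D{\left(b,k \right)} = 16$ ($D{\left(b,k \right)} = 4 \cdot 4 = 16$)
$F = 0$
$l{\left(p,Q \right)} = 4 - 5 Q$
$F \left(l{\left(D{\left(3,-3 \right)},1 \right)} + 13\right) = 0 \left(\left(4 - 5\right) + 13\right) = 0 \left(-1 + 13\right) = 0 \cdot 12 = 0$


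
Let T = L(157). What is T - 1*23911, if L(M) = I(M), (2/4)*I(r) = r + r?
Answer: -23283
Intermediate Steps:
I(r) = 4*r (I(r) = 2*(r + r) = 2*(2*r) = 4*r)
L(M) = 4*M
T = 628 (T = 4*157 = 628)
T - 1*23911 = 628 - 1*23911 = 628 - 23911 = -23283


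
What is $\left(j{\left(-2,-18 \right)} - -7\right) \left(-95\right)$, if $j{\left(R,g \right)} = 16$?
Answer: $-2185$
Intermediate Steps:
$\left(j{\left(-2,-18 \right)} - -7\right) \left(-95\right) = \left(16 - -7\right) \left(-95\right) = \left(16 + 7\right) \left(-95\right) = 23 \left(-95\right) = -2185$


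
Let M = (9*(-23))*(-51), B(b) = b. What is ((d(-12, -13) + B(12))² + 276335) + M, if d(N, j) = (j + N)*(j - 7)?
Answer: 549036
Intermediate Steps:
d(N, j) = (-7 + j)*(N + j) (d(N, j) = (N + j)*(-7 + j) = (-7 + j)*(N + j))
M = 10557 (M = -207*(-51) = 10557)
((d(-12, -13) + B(12))² + 276335) + M = ((((-13)² - 7*(-12) - 7*(-13) - 12*(-13)) + 12)² + 276335) + 10557 = (((169 + 84 + 91 + 156) + 12)² + 276335) + 10557 = ((500 + 12)² + 276335) + 10557 = (512² + 276335) + 10557 = (262144 + 276335) + 10557 = 538479 + 10557 = 549036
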